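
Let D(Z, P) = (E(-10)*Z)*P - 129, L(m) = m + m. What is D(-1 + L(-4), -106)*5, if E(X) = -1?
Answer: -5415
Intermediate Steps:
L(m) = 2*m
D(Z, P) = -129 - P*Z (D(Z, P) = (-Z)*P - 129 = -P*Z - 129 = -129 - P*Z)
D(-1 + L(-4), -106)*5 = (-129 - 1*(-106)*(-1 + 2*(-4)))*5 = (-129 - 1*(-106)*(-1 - 8))*5 = (-129 - 1*(-106)*(-9))*5 = (-129 - 954)*5 = -1083*5 = -5415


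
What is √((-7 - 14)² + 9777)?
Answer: √10218 ≈ 101.08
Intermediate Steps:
√((-7 - 14)² + 9777) = √((-21)² + 9777) = √(441 + 9777) = √10218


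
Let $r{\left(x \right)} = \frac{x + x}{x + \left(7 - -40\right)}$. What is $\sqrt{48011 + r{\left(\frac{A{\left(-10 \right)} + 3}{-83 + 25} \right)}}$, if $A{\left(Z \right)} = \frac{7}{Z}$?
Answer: $\frac{\sqrt{35617159254957}}{27237} \approx 219.11$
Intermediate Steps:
$r{\left(x \right)} = \frac{2 x}{47 + x}$ ($r{\left(x \right)} = \frac{2 x}{x + \left(7 + 40\right)} = \frac{2 x}{x + 47} = \frac{2 x}{47 + x}$)
$\sqrt{48011 + r{\left(\frac{A{\left(-10 \right)} + 3}{-83 + 25} \right)}} = \sqrt{48011 + \frac{2 \frac{\frac{7}{-10} + 3}{-83 + 25}}{47 + \frac{\frac{7}{-10} + 3}{-83 + 25}}} = \sqrt{48011 + \frac{2 \frac{7 \left(- \frac{1}{10}\right) + 3}{-58}}{47 + \frac{7 \left(- \frac{1}{10}\right) + 3}{-58}}} = \sqrt{48011 + \frac{2 \left(- \frac{7}{10} + 3\right) \left(- \frac{1}{58}\right)}{47 + \left(- \frac{7}{10} + 3\right) \left(- \frac{1}{58}\right)}} = \sqrt{48011 + \frac{2 \cdot \frac{23}{10} \left(- \frac{1}{58}\right)}{47 + \frac{23}{10} \left(- \frac{1}{58}\right)}} = \sqrt{48011 + 2 \left(- \frac{23}{580}\right) \frac{1}{47 - \frac{23}{580}}} = \sqrt{48011 + 2 \left(- \frac{23}{580}\right) \frac{1}{\frac{27237}{580}}} = \sqrt{48011 + 2 \left(- \frac{23}{580}\right) \frac{580}{27237}} = \sqrt{48011 - \frac{46}{27237}} = \sqrt{\frac{1307675561}{27237}} = \frac{\sqrt{35617159254957}}{27237}$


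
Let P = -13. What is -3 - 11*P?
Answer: 140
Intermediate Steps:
-3 - 11*P = -3 - 11*(-13) = -3 + 143 = 140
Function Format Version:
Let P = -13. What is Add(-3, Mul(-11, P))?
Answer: 140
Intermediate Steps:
Add(-3, Mul(-11, P)) = Add(-3, Mul(-11, -13)) = Add(-3, 143) = 140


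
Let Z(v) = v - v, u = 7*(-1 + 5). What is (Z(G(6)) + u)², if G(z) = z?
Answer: 784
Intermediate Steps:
u = 28 (u = 7*4 = 28)
Z(v) = 0
(Z(G(6)) + u)² = (0 + 28)² = 28² = 784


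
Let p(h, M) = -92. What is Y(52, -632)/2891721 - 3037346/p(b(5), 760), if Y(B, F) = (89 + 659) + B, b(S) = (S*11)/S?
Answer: 190938201871/5783442 ≈ 33015.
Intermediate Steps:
b(S) = 11 (b(S) = (11*S)/S = 11)
Y(B, F) = 748 + B
Y(52, -632)/2891721 - 3037346/p(b(5), 760) = (748 + 52)/2891721 - 3037346/(-92) = 800*(1/2891721) - 3037346*(-1/92) = 800/2891721 + 1518673/46 = 190938201871/5783442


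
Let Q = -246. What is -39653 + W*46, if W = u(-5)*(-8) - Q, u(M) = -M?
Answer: -30177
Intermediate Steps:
W = 206 (W = -1*(-5)*(-8) - 1*(-246) = 5*(-8) + 246 = -40 + 246 = 206)
-39653 + W*46 = -39653 + 206*46 = -39653 + 9476 = -30177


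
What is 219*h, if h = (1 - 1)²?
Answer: 0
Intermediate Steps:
h = 0 (h = 0² = 0)
219*h = 219*0 = 0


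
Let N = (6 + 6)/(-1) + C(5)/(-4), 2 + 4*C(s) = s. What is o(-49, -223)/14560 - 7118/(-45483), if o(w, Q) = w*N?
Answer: 4599559/23287296 ≈ 0.19751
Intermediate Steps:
C(s) = -1/2 + s/4
N = -195/16 (N = (6 + 6)/(-1) + (-1/2 + (1/4)*5)/(-4) = 12*(-1) + (-1/2 + 5/4)*(-1/4) = -12 + (3/4)*(-1/4) = -12 - 3/16 = -195/16 ≈ -12.188)
o(w, Q) = -195*w/16 (o(w, Q) = w*(-195/16) = -195*w/16)
o(-49, -223)/14560 - 7118/(-45483) = -195/16*(-49)/14560 - 7118/(-45483) = (9555/16)*(1/14560) - 7118*(-1/45483) = 21/512 + 7118/45483 = 4599559/23287296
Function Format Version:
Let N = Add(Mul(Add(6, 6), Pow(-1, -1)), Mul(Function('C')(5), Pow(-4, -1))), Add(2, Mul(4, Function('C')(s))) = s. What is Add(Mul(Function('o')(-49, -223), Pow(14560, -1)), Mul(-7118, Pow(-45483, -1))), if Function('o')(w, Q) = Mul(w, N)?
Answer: Rational(4599559, 23287296) ≈ 0.19751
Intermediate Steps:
Function('C')(s) = Add(Rational(-1, 2), Mul(Rational(1, 4), s))
N = Rational(-195, 16) (N = Add(Mul(Add(6, 6), Pow(-1, -1)), Mul(Add(Rational(-1, 2), Mul(Rational(1, 4), 5)), Pow(-4, -1))) = Add(Mul(12, -1), Mul(Add(Rational(-1, 2), Rational(5, 4)), Rational(-1, 4))) = Add(-12, Mul(Rational(3, 4), Rational(-1, 4))) = Add(-12, Rational(-3, 16)) = Rational(-195, 16) ≈ -12.188)
Function('o')(w, Q) = Mul(Rational(-195, 16), w) (Function('o')(w, Q) = Mul(w, Rational(-195, 16)) = Mul(Rational(-195, 16), w))
Add(Mul(Function('o')(-49, -223), Pow(14560, -1)), Mul(-7118, Pow(-45483, -1))) = Add(Mul(Mul(Rational(-195, 16), -49), Pow(14560, -1)), Mul(-7118, Pow(-45483, -1))) = Add(Mul(Rational(9555, 16), Rational(1, 14560)), Mul(-7118, Rational(-1, 45483))) = Add(Rational(21, 512), Rational(7118, 45483)) = Rational(4599559, 23287296)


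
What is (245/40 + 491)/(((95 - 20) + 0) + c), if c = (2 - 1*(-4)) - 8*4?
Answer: 3977/392 ≈ 10.145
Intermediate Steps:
c = -26 (c = (2 + 4) - 32 = 6 - 32 = -26)
(245/40 + 491)/(((95 - 20) + 0) + c) = (245/40 + 491)/(((95 - 20) + 0) - 26) = (245*(1/40) + 491)/((75 + 0) - 26) = (49/8 + 491)/(75 - 26) = (3977/8)/49 = (3977/8)*(1/49) = 3977/392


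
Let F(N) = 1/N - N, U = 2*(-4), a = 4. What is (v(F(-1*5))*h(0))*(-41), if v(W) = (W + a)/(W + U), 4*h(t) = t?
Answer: 0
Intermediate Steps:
h(t) = t/4
U = -8
F(N) = 1/N - N
v(W) = (4 + W)/(-8 + W) (v(W) = (W + 4)/(W - 8) = (4 + W)/(-8 + W))
(v(F(-1*5))*h(0))*(-41) = (((4 + (1/(-1*5) - (-1)*5))/(-8 + (1/(-1*5) - (-1)*5)))*((¼)*0))*(-41) = (((4 + (1/(-5) - 1*(-5)))/(-8 + (1/(-5) - 1*(-5))))*0)*(-41) = (((4 + (-⅕ + 5))/(-8 + (-⅕ + 5)))*0)*(-41) = (((4 + 24/5)/(-8 + 24/5))*0)*(-41) = (((44/5)/(-16/5))*0)*(-41) = (-5/16*44/5*0)*(-41) = -11/4*0*(-41) = 0*(-41) = 0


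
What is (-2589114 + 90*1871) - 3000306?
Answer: -5421030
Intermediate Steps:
(-2589114 + 90*1871) - 3000306 = (-2589114 + 168390) - 3000306 = -2420724 - 3000306 = -5421030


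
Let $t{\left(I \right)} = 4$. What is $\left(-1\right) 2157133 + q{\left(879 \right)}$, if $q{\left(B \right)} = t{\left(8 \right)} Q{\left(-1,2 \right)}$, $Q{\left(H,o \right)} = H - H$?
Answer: $-2157133$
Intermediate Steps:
$Q{\left(H,o \right)} = 0$
$q{\left(B \right)} = 0$ ($q{\left(B \right)} = 4 \cdot 0 = 0$)
$\left(-1\right) 2157133 + q{\left(879 \right)} = \left(-1\right) 2157133 + 0 = -2157133 + 0 = -2157133$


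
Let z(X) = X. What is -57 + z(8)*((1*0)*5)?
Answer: -57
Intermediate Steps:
-57 + z(8)*((1*0)*5) = -57 + 8*((1*0)*5) = -57 + 8*(0*5) = -57 + 8*0 = -57 + 0 = -57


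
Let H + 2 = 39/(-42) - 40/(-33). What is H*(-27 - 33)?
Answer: 7930/77 ≈ 102.99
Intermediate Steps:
H = -793/462 (H = -2 + (39/(-42) - 40/(-33)) = -2 + (39*(-1/42) - 40*(-1/33)) = -2 + (-13/14 + 40/33) = -2 + 131/462 = -793/462 ≈ -1.7164)
H*(-27 - 33) = -793*(-27 - 33)/462 = -793/462*(-60) = 7930/77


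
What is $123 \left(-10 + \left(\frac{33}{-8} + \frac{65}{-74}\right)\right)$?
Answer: $- \frac{546243}{296} \approx -1845.4$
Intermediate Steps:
$123 \left(-10 + \left(\frac{33}{-8} + \frac{65}{-74}\right)\right) = 123 \left(-10 + \left(33 \left(- \frac{1}{8}\right) + 65 \left(- \frac{1}{74}\right)\right)\right) = 123 \left(-10 - \frac{1481}{296}\right) = 123 \left(- \frac{4441}{296}\right) = - \frac{546243}{296}$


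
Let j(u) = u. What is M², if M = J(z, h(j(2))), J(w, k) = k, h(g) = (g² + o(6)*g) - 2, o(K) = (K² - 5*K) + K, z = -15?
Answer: 676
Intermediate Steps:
o(K) = K² - 4*K
h(g) = -2 + g² + 12*g (h(g) = (g² + (6*(-4 + 6))*g) - 2 = (g² + (6*2)*g) - 2 = (g² + 12*g) - 2 = -2 + g² + 12*g)
M = 26 (M = -2 + 2² + 12*2 = -2 + 4 + 24 = 26)
M² = 26² = 676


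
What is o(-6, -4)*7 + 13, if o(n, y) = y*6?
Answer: -155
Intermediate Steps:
o(n, y) = 6*y
o(-6, -4)*7 + 13 = (6*(-4))*7 + 13 = -24*7 + 13 = -168 + 13 = -155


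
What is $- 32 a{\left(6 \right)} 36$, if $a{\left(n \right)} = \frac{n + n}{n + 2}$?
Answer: $-1728$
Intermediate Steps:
$a{\left(n \right)} = \frac{2 n}{2 + n}$
$- 32 a{\left(6 \right)} 36 = - 32 \cdot 2 \cdot 6 \frac{1}{2 + 6} \cdot 36 = - 32 \cdot 2 \cdot 6 \cdot \frac{1}{8} \cdot 36 = \left(-32\right) \frac{3}{2} \cdot 36 = \left(-48\right) 36 = -1728$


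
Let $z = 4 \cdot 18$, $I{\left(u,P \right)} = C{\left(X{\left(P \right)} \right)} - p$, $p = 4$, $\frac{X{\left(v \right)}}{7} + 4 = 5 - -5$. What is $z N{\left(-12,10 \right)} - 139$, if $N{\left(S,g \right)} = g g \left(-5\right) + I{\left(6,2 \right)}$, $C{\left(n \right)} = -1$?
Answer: $-36499$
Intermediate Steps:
$X{\left(v \right)} = 42$ ($X{\left(v \right)} = -28 + 7 \left(5 - -5\right) = -28 + 7 \left(5 + 5\right) = -28 + 7 \cdot 10 = -28 + 70 = 42$)
$I{\left(u,P \right)} = -5$ ($I{\left(u,P \right)} = -1 - 4 = -5$)
$z = 72$
$N{\left(S,g \right)} = -5 - 5 g^{2}$ ($N{\left(S,g \right)} = g g \left(-5\right) - 5 = g^{2} \left(-5\right) - 5 = - 5 g^{2} - 5 = -5 - 5 g^{2}$)
$z N{\left(-12,10 \right)} - 139 = 72 \left(-5 - 5 \cdot 10^{2}\right) - 139 = 72 \left(-5 - 500\right) - 139 = 72 \left(-505\right) - 139 = -36360 - 139 = -36499$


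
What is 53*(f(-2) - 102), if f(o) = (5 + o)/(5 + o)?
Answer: -5353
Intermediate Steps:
f(o) = 1
53*(f(-2) - 102) = 53*(1 - 102) = 53*(-101) = -5353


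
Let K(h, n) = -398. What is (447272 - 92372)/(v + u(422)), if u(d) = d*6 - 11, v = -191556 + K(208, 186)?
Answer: -354900/189433 ≈ -1.8735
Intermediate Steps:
v = -191954 (v = -191556 - 398 = -191954)
u(d) = -11 + 6*d (u(d) = 6*d - 11 = -11 + 6*d)
(447272 - 92372)/(v + u(422)) = (447272 - 92372)/(-191954 + (-11 + 6*422)) = 354900/(-191954 + (-11 + 2532)) = 354900/(-191954 + 2521) = 354900/(-189433) = 354900*(-1/189433) = -354900/189433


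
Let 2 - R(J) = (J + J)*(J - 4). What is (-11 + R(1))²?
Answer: 9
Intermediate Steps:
R(J) = 2 - 2*J*(-4 + J) (R(J) = 2 - (J + J)*(J - 4) = 2 - 2*J*(-4 + J))
(-11 + R(1))² = (-11 + (2 - 2*1² + 8*1))² = (-11 + (2 - 2*1 + 8))² = (-11 + (2 - 2 + 8))² = (-11 + 8)² = (-3)² = 9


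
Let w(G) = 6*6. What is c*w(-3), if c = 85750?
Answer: 3087000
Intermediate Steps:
w(G) = 36
c*w(-3) = 85750*36 = 3087000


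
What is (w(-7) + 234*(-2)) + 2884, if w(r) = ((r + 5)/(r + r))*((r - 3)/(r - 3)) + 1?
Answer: 16920/7 ≈ 2417.1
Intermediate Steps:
w(r) = 1 + (5 + r)/(2*r) (w(r) = ((5 + r)/((2*r)))*((-3 + r)/(-3 + r)) + 1 = ((5 + r)*(1/(2*r)))*1 + 1 = ((5 + r)/(2*r))*1 + 1 = (5 + r)/(2*r) + 1 = 1 + (5 + r)/(2*r))
(w(-7) + 234*(-2)) + 2884 = ((½)*(5 + 3*(-7))/(-7) + 234*(-2)) + 2884 = ((½)*(-⅐)*(5 - 21) - 468) + 2884 = ((½)*(-⅐)*(-16) - 468) + 2884 = (8/7 - 468) + 2884 = -3268/7 + 2884 = 16920/7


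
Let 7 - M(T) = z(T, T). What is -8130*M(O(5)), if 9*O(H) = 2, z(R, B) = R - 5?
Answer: -287260/3 ≈ -95753.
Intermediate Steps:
z(R, B) = -5 + R
O(H) = 2/9 (O(H) = (⅑)*2 = 2/9)
M(T) = 12 - T (M(T) = 7 - (-5 + T) = 7 + (5 - T) = 12 - T)
-8130*M(O(5)) = -8130*(12 - 1*2/9) = -8130*(12 - 2/9) = -8130*106/9 = -287260/3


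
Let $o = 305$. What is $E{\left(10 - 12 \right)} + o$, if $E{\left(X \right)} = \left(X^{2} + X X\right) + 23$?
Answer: $336$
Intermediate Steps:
$E{\left(X \right)} = 23 + 2 X^{2}$ ($E{\left(X \right)} = \left(X^{2} + X^{2}\right) + 23 = 2 X^{2} + 23 = 23 + 2 X^{2}$)
$E{\left(10 - 12 \right)} + o = \left(23 + 2 \left(10 - 12\right)^{2}\right) + 305 = \left(23 + 2 \left(-2\right)^{2}\right) + 305 = \left(23 + 2 \cdot 4\right) + 305 = \left(23 + 8\right) + 305 = 31 + 305 = 336$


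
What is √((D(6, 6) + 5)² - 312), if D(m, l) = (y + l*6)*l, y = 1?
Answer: √51217 ≈ 226.31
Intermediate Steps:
D(m, l) = l*(1 + 6*l) (D(m, l) = (1 + l*6)*l = (1 + 6*l)*l = l*(1 + 6*l))
√((D(6, 6) + 5)² - 312) = √((6*(1 + 6*6) + 5)² - 312) = √((6*(1 + 36) + 5)² - 312) = √((6*37 + 5)² - 312) = √((222 + 5)² - 312) = √(227² - 312) = √(51529 - 312) = √51217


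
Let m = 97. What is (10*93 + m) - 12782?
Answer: -11755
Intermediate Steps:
(10*93 + m) - 12782 = (10*93 + 97) - 12782 = (930 + 97) - 12782 = 1027 - 12782 = -11755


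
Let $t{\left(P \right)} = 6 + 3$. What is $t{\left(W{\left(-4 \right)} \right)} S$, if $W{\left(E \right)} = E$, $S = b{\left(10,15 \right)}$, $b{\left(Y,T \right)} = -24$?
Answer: $-216$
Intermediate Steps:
$S = -24$
$t{\left(P \right)} = 9$
$t{\left(W{\left(-4 \right)} \right)} S = 9 \left(-24\right) = -216$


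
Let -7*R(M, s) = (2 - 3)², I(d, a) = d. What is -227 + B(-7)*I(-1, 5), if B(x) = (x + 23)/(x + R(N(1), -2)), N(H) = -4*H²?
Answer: -5619/25 ≈ -224.76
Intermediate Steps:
R(M, s) = -⅐ (R(M, s) = -(2 - 3)²/7 = -⅐*(-1)² = -⅐*1 = -⅐)
B(x) = (23 + x)/(-⅐ + x) (B(x) = (x + 23)/(x - ⅐) = (23 + x)/(-⅐ + x))
-227 + B(-7)*I(-1, 5) = -227 + (7*(23 - 7)/(-1 + 7*(-7)))*(-1) = -227 + (7*16/(-1 - 49))*(-1) = -227 + (7*16/(-50))*(-1) = -227 + (7*(-1/50)*16)*(-1) = -227 - 56/25*(-1) = -227 + 56/25 = -5619/25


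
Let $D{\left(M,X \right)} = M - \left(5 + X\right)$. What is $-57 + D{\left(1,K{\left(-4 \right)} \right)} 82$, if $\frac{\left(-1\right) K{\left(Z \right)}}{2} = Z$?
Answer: $-1041$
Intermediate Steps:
$K{\left(Z \right)} = - 2 Z$
$D{\left(M,X \right)} = -5 + M - X$
$-57 + D{\left(1,K{\left(-4 \right)} \right)} 82 = -57 + \left(-5 + 1 - \left(-2\right) \left(-4\right)\right) 82 = -57 + \left(-5 + 1 - 8\right) 82 = -57 - 984 = -1041$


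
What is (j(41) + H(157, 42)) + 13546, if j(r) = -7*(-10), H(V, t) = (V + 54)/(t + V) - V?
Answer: 2678552/199 ≈ 13460.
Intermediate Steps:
H(V, t) = -V + (54 + V)/(V + t) (H(V, t) = (54 + V)/(V + t) - V = -V + (54 + V)/(V + t))
j(r) = 70
(j(41) + H(157, 42)) + 13546 = (70 + (54 + 157 - 1*157**2 - 1*157*42)/(157 + 42)) + 13546 = (70 + (54 + 157 - 1*24649 - 6594)/199) + 13546 = (70 + (54 + 157 - 24649 - 6594)/199) + 13546 = (70 + (1/199)*(-31032)) + 13546 = (70 - 31032/199) + 13546 = -17102/199 + 13546 = 2678552/199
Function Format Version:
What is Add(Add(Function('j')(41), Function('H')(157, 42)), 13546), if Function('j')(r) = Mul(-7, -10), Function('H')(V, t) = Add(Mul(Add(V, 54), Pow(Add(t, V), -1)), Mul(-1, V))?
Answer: Rational(2678552, 199) ≈ 13460.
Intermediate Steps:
Function('H')(V, t) = Add(Mul(-1, V), Mul(Pow(Add(V, t), -1), Add(54, V))) (Function('H')(V, t) = Add(Mul(Add(54, V), Pow(Add(V, t), -1)), Mul(-1, V)) = Add(Mul(Pow(Add(V, t), -1), Add(54, V)), Mul(-1, V)) = Add(Mul(-1, V), Mul(Pow(Add(V, t), -1), Add(54, V))))
Function('j')(r) = 70
Add(Add(Function('j')(41), Function('H')(157, 42)), 13546) = Add(Add(70, Mul(Pow(Add(157, 42), -1), Add(54, 157, Mul(-1, Pow(157, 2)), Mul(-1, 157, 42)))), 13546) = Add(Add(70, Mul(Pow(199, -1), Add(54, 157, Mul(-1, 24649), -6594))), 13546) = Add(Add(70, Mul(Rational(1, 199), Add(54, 157, -24649, -6594))), 13546) = Add(Add(70, Mul(Rational(1, 199), -31032)), 13546) = Add(Add(70, Rational(-31032, 199)), 13546) = Add(Rational(-17102, 199), 13546) = Rational(2678552, 199)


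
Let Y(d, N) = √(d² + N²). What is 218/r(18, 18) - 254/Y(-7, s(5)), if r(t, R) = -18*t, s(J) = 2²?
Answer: -109/162 - 254*√65/65 ≈ -32.178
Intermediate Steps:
s(J) = 4
Y(d, N) = √(N² + d²)
218/r(18, 18) - 254/Y(-7, s(5)) = 218/((-18*18)) - 254/√(4² + (-7)²) = 218/(-324) - 254/√(16 + 49) = 218*(-1/324) - 254*√65/65 = -109/162 - 254*√65/65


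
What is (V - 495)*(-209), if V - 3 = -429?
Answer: 192489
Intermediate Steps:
V = -426 (V = 3 - 429 = -426)
(V - 495)*(-209) = (-426 - 495)*(-209) = -921*(-209) = 192489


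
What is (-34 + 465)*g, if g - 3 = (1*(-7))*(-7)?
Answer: 22412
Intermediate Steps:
g = 52 (g = 3 + (1*(-7))*(-7) = 3 - 7*(-7) = 3 + 49 = 52)
(-34 + 465)*g = (-34 + 465)*52 = 431*52 = 22412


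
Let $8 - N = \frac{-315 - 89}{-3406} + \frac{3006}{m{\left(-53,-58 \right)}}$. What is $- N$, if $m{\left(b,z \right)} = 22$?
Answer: $\frac{2411967}{18733} \approx 128.75$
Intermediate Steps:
$N = - \frac{2411967}{18733}$ ($N = 8 - \left(\frac{-315 - 89}{-3406} + \frac{3006}{22}\right) = 8 - \left(\left(-315 - 89\right) \left(- \frac{1}{3406}\right) + 3006 \cdot \frac{1}{22}\right) = 8 - \left(\left(-404\right) \left(- \frac{1}{3406}\right) + \frac{1503}{11}\right) = 8 - \left(\frac{202}{1703} + \frac{1503}{11}\right) = 8 - \frac{2561831}{18733} = - \frac{2411967}{18733} \approx -128.75$)
$- N = \left(-1\right) \left(- \frac{2411967}{18733}\right) = \frac{2411967}{18733}$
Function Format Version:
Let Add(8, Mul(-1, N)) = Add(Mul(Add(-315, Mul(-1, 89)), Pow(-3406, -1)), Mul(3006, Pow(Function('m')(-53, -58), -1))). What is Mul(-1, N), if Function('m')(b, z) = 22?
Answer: Rational(2411967, 18733) ≈ 128.75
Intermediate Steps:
N = Rational(-2411967, 18733) (N = Add(8, Mul(-1, Add(Mul(Add(-315, Mul(-1, 89)), Pow(-3406, -1)), Mul(3006, Pow(22, -1))))) = Add(8, Mul(-1, Add(Mul(Add(-315, -89), Rational(-1, 3406)), Mul(3006, Rational(1, 22))))) = Add(8, Mul(-1, Add(Mul(-404, Rational(-1, 3406)), Rational(1503, 11)))) = Add(8, Mul(-1, Add(Rational(202, 1703), Rational(1503, 11)))) = Add(8, Mul(-1, Rational(2561831, 18733))) = Add(8, Rational(-2561831, 18733)) = Rational(-2411967, 18733) ≈ -128.75)
Mul(-1, N) = Mul(-1, Rational(-2411967, 18733)) = Rational(2411967, 18733)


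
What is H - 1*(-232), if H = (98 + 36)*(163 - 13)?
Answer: 20332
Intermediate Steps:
H = 20100 (H = 134*150 = 20100)
H - 1*(-232) = 20100 - 1*(-232) = 20100 + 232 = 20332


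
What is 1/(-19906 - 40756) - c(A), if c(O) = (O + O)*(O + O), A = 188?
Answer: -8576150913/60662 ≈ -1.4138e+5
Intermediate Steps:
c(O) = 4*O² (c(O) = (2*O)*(2*O) = 4*O²)
1/(-19906 - 40756) - c(A) = 1/(-19906 - 40756) - 4*188² = 1/(-60662) - 4*35344 = -1/60662 - 1*141376 = -1/60662 - 141376 = -8576150913/60662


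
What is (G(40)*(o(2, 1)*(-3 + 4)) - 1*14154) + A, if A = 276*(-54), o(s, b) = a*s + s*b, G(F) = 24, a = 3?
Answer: -28866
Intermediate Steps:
o(s, b) = 3*s + b*s (o(s, b) = 3*s + s*b = 3*s + b*s)
A = -14904
(G(40)*(o(2, 1)*(-3 + 4)) - 1*14154) + A = (24*((2*(3 + 1))*(-3 + 4)) - 1*14154) - 14904 = (24*((2*4)*1) - 14154) - 14904 = (24*(8*1) - 14154) - 14904 = (24*8 - 14154) - 14904 = (192 - 14154) - 14904 = -13962 - 14904 = -28866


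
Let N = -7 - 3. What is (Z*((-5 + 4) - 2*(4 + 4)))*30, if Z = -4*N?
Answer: -20400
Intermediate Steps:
N = -10
Z = 40 (Z = -4*(-10) = 40)
(Z*((-5 + 4) - 2*(4 + 4)))*30 = (40*((-5 + 4) - 2*(4 + 4)))*30 = (40*(-1 - 2*8))*30 = (40*(-1 - 1*16))*30 = (40*(-1 - 16))*30 = (40*(-17))*30 = -680*30 = -20400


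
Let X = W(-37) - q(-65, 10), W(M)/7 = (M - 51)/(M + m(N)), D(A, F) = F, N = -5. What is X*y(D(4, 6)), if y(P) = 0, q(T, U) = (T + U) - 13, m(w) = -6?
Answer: 0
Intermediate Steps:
q(T, U) = -13 + T + U
W(M) = 7*(-51 + M)/(-6 + M) (W(M) = 7*((M - 51)/(M - 6)) = 7*((-51 + M)/(-6 + M)) = 7*(-51 + M)/(-6 + M))
X = 3540/43 (X = 7*(-51 - 37)/(-6 - 37) - (-13 - 65 + 10) = 7*(-88)/(-43) - 1*(-68) = 7*(-1/43)*(-88) + 68 = 616/43 + 68 = 3540/43 ≈ 82.326)
X*y(D(4, 6)) = (3540/43)*0 = 0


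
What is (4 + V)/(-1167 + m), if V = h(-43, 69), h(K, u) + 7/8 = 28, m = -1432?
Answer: -249/20792 ≈ -0.011976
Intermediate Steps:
h(K, u) = 217/8 (h(K, u) = -7/8 + 28 = 217/8)
V = 217/8 ≈ 27.125
(4 + V)/(-1167 + m) = (4 + 217/8)/(-1167 - 1432) = (249/8)/(-2599) = (249/8)*(-1/2599) = -249/20792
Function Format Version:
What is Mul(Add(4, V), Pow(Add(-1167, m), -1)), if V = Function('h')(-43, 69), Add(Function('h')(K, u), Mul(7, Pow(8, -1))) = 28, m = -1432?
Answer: Rational(-249, 20792) ≈ -0.011976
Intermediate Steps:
Function('h')(K, u) = Rational(217, 8) (Function('h')(K, u) = Add(Rational(-7, 8), 28) = Rational(217, 8))
V = Rational(217, 8) ≈ 27.125
Mul(Add(4, V), Pow(Add(-1167, m), -1)) = Mul(Add(4, Rational(217, 8)), Pow(Add(-1167, -1432), -1)) = Mul(Rational(249, 8), Pow(-2599, -1)) = Mul(Rational(249, 8), Rational(-1, 2599)) = Rational(-249, 20792)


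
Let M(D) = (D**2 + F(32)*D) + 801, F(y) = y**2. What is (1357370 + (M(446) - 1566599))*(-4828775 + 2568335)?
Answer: -1010850684480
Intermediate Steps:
M(D) = 801 + D**2 + 1024*D (M(D) = (D**2 + 32**2*D) + 801 = (D**2 + 1024*D) + 801 = 801 + D**2 + 1024*D)
(1357370 + (M(446) - 1566599))*(-4828775 + 2568335) = (1357370 + ((801 + 446**2 + 1024*446) - 1566599))*(-4828775 + 2568335) = (1357370 + ((801 + 198916 + 456704) - 1566599))*(-2260440) = (1357370 + (656421 - 1566599))*(-2260440) = (1357370 - 910178)*(-2260440) = 447192*(-2260440) = -1010850684480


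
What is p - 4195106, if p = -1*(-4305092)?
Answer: 109986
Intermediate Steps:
p = 4305092
p - 4195106 = 4305092 - 4195106 = 109986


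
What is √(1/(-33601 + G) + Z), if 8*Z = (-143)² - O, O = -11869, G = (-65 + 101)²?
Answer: √16863742741755/64610 ≈ 63.559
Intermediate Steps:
G = 1296 (G = 36² = 1296)
Z = 16159/4 (Z = ((-143)² - 1*(-11869))/8 = (20449 + 11869)/8 = (⅛)*32318 = 16159/4 ≈ 4039.8)
√(1/(-33601 + G) + Z) = √(1/(-33601 + 1296) + 16159/4) = √(1/(-32305) + 16159/4) = √(-1/32305 + 16159/4) = √(522016491/129220) = √16863742741755/64610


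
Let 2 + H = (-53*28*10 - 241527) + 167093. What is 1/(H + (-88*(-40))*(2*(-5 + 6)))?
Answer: -1/82236 ≈ -1.2160e-5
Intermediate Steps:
H = -89276 (H = -2 + ((-53*28*10 - 241527) + 167093) = -2 + ((-1484*10 - 241527) + 167093) = -2 + ((-14840 - 241527) + 167093) = -2 + (-256367 + 167093) = -2 - 89274 = -89276)
1/(H + (-88*(-40))*(2*(-5 + 6))) = 1/(-89276 + (-88*(-40))*(2*(-5 + 6))) = 1/(-89276 + 3520*(2*1)) = 1/(-89276 + 3520*2) = 1/(-89276 + 7040) = 1/(-82236) = -1/82236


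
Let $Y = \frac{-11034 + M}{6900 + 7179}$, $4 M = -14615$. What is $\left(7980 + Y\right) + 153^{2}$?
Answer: $\frac{1767644173}{56316} \approx 31388.0$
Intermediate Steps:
$M = - \frac{14615}{4}$ ($M = \frac{1}{4} \left(-14615\right) = - \frac{14615}{4} \approx -3653.8$)
$Y = - \frac{58751}{56316}$ ($Y = \frac{-11034 - \frac{14615}{4}}{6900 + 7179} = - \frac{58751}{4 \cdot 14079} = \left(- \frac{58751}{4}\right) \frac{1}{14079} = - \frac{58751}{56316} \approx -1.0432$)
$\left(7980 + Y\right) + 153^{2} = \left(7980 - \frac{58751}{56316}\right) + 153^{2} = \frac{449342929}{56316} + 23409 = \frac{1767644173}{56316}$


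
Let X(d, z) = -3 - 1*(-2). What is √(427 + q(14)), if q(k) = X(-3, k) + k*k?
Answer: √622 ≈ 24.940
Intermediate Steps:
X(d, z) = -1 (X(d, z) = -3 + 2 = -1)
q(k) = -1 + k² (q(k) = -1 + k*k = -1 + k²)
√(427 + q(14)) = √(427 + (-1 + 14²)) = √(427 + (-1 + 196)) = √(427 + 195) = √622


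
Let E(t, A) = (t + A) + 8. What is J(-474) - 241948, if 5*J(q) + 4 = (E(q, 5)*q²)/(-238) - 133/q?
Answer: -8737875701/56406 ≈ -1.5491e+5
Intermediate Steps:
E(t, A) = 8 + A + t (E(t, A) = (A + t) + 8 = 8 + A + t)
J(q) = -⅘ - 133/(5*q) - q²*(13 + q)/1190 (J(q) = -⅘ + (((8 + 5 + q)*q²)/(-238) - 133/q)/5 = -⅘ + (((13 + q)*q²)*(-1/238) - 133/q)/5 = -⅘ + ((q²*(13 + q))*(-1/238) - 133/q)/5 = -⅘ + (-q²*(13 + q)/238 - 133/q)/5 = -⅘ + (-133/q - q²*(13 + q)/238)/5 = -⅘ + (-133/(5*q) - q²*(13 + q)/1190) = -⅘ - 133/(5*q) - q²*(13 + q)/1190)
J(-474) - 241948 = (1/1190)*(-31654 - 1*(-474)*(952 + (-474)²*(13 - 474)))/(-474) - 241948 = (1/1190)*(-1/474)*(-31654 - 1*(-474)*(952 + 224676*(-461))) - 241948 = (1/1190)*(-1/474)*(-31654 - 1*(-474)*(952 - 103575636)) - 241948 = (1/1190)*(-1/474)*(-31654 - 1*(-474)*(-103574684)) - 241948 = (1/1190)*(-1/474)*(-31654 - 49094400216) - 241948 = (1/1190)*(-1/474)*(-49094431870) - 241948 = 4909443187/56406 - 241948 = -8737875701/56406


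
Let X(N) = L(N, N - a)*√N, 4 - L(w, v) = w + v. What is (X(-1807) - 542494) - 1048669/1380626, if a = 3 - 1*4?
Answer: -748982369913/1380626 + 3617*I*√1807 ≈ -5.425e+5 + 1.5375e+5*I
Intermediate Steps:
a = -1 (a = 3 - 4 = -1)
L(w, v) = 4 - v - w (L(w, v) = 4 - (w + v) = 4 - (v + w) = 4 + (-v - w) = 4 - v - w)
X(N) = √N*(3 - 2*N) (X(N) = (4 - (N - 1*(-1)) - N)*√N = (4 - (N + 1) - N)*√N = (4 - (1 + N) - N)*√N = (4 + (-1 - N) - N)*√N = (3 - 2*N)*√N = √N*(3 - 2*N))
(X(-1807) - 542494) - 1048669/1380626 = (√(-1807)*(3 - 2*(-1807)) - 542494) - 1048669/1380626 = ((I*√1807)*(3 + 3614) - 542494) - 1048669*1/1380626 = ((I*√1807)*3617 - 542494) - 1048669/1380626 = (3617*I*√1807 - 542494) - 1048669/1380626 = (-542494 + 3617*I*√1807) - 1048669/1380626 = -748982369913/1380626 + 3617*I*√1807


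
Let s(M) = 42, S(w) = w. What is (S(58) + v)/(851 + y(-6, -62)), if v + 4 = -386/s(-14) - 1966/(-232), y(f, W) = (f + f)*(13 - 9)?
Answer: 129799/1956108 ≈ 0.066356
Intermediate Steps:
y(f, W) = 8*f (y(f, W) = (2*f)*4 = 8*f)
v = -11489/2436 (v = -4 + (-386/42 - 1966/(-232)) = -4 + (-386*1/42 - 1966*(-1/232)) = -4 + (-193/21 + 983/116) = -4 - 1745/2436 = -11489/2436 ≈ -4.7163)
(S(58) + v)/(851 + y(-6, -62)) = (58 - 11489/2436)/(851 + 8*(-6)) = 129799/(2436*(851 - 48)) = (129799/2436)/803 = (129799/2436)*(1/803) = 129799/1956108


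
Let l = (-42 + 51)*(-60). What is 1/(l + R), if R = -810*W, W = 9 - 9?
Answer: -1/540 ≈ -0.0018519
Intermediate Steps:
W = 0
R = 0 (R = -810*0 = 0)
l = -540 (l = 9*(-60) = -540)
1/(l + R) = 1/(-540 + 0) = 1/(-540) = -1/540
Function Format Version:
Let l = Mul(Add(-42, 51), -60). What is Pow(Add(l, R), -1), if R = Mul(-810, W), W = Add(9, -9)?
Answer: Rational(-1, 540) ≈ -0.0018519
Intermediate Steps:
W = 0
R = 0 (R = Mul(-810, 0) = 0)
l = -540 (l = Mul(9, -60) = -540)
Pow(Add(l, R), -1) = Pow(Add(-540, 0), -1) = Pow(-540, -1) = Rational(-1, 540)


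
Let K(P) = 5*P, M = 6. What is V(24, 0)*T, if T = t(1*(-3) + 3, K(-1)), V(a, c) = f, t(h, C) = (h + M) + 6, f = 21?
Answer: 252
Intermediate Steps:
t(h, C) = 12 + h (t(h, C) = (h + 6) + 6 = (6 + h) + 6 = 12 + h)
V(a, c) = 21
T = 12 (T = 12 + (1*(-3) + 3) = 12 + (-3 + 3) = 12 + 0 = 12)
V(24, 0)*T = 21*12 = 252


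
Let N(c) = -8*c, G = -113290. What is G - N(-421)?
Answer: -116658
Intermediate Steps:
G - N(-421) = -113290 - (-8)*(-421) = -113290 - 1*3368 = -113290 - 3368 = -116658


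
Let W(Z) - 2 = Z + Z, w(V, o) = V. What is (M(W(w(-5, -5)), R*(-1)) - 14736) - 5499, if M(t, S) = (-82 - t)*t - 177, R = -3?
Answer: -19820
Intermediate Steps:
W(Z) = 2 + 2*Z (W(Z) = 2 + (Z + Z) = 2 + 2*Z)
M(t, S) = -177 + t*(-82 - t) (M(t, S) = t*(-82 - t) - 177 = -177 + t*(-82 - t))
(M(W(w(-5, -5)), R*(-1)) - 14736) - 5499 = ((-177 - (2 + 2*(-5))**2 - 82*(2 + 2*(-5))) - 14736) - 5499 = ((-177 - (2 - 10)**2 - 82*(2 - 10)) - 14736) - 5499 = ((-177 - 1*(-8)**2 - 82*(-8)) - 14736) - 5499 = ((-177 - 1*64 + 656) - 14736) - 5499 = ((-177 - 64 + 656) - 14736) - 5499 = (415 - 14736) - 5499 = -14321 - 5499 = -19820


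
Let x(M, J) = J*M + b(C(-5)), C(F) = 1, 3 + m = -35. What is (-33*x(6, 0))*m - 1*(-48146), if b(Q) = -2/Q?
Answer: 45638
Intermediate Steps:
m = -38 (m = -3 - 35 = -38)
x(M, J) = -2 + J*M (x(M, J) = J*M - 2/1 = J*M - 2*1 = J*M - 2 = -2 + J*M)
(-33*x(6, 0))*m - 1*(-48146) = -33*(-2 + 0*6)*(-38) - 1*(-48146) = -33*(-2 + 0)*(-38) + 48146 = -33*(-2)*(-38) + 48146 = 66*(-38) + 48146 = -2508 + 48146 = 45638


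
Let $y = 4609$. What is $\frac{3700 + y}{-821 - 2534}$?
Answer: $- \frac{8309}{3355} \approx -2.4766$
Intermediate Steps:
$\frac{3700 + y}{-821 - 2534} = \frac{3700 + 4609}{-821 - 2534} = \frac{8309}{-821 - 2534} = \frac{8309}{-3355} = 8309 \left(- \frac{1}{3355}\right) = - \frac{8309}{3355}$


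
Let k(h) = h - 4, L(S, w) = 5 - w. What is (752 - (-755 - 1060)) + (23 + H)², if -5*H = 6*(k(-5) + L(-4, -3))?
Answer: 78816/25 ≈ 3152.6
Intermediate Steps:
k(h) = -4 + h
H = 6/5 (H = -6*((-4 - 5) + (5 - 1*(-3)))/5 = -6*(-9 + (5 + 3))/5 = -6*(-9 + 8)/5 = -6*(-1)/5 = -⅕*(-6) = 6/5 ≈ 1.2000)
(752 - (-755 - 1060)) + (23 + H)² = (752 - (-755 - 1060)) + (23 + 6/5)² = (752 - 1*(-1815)) + (121/5)² = (752 + 1815) + 14641/25 = 2567 + 14641/25 = 78816/25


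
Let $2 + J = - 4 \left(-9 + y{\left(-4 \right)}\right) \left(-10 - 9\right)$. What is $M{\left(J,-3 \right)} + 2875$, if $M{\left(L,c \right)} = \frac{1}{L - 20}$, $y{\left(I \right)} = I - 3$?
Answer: $\frac{3559249}{1238} \approx 2875.0$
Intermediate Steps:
$y{\left(I \right)} = -3 + I$
$J = -1218$ ($J = -2 - 4 \left(-9 - 7\right) \left(-10 - 9\right) = -2 - 4 \left(-9 - 7\right) \left(-19\right) = -2 - 4 \left(\left(-16\right) \left(-19\right)\right) = -2 - 1216 = -1218$)
$M{\left(L,c \right)} = \frac{1}{-20 + L}$
$M{\left(J,-3 \right)} + 2875 = \frac{1}{-20 - 1218} + 2875 = \frac{1}{-1238} + 2875 = - \frac{1}{1238} + 2875 = \frac{3559249}{1238}$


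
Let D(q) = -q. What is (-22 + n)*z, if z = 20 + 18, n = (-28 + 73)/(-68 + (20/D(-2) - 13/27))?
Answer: -1366214/1579 ≈ -865.24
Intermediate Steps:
n = -1215/1579 (n = (-28 + 73)/(-68 + (20/((-1*(-2))) - 13/27)) = 45/(-68 + (20/2 - 13*1/27)) = 45/(-68 + (20*(1/2) - 13/27)) = 45/(-68 + (10 - 13/27)) = 45/(-68 + 257/27) = 45/(-1579/27) = 45*(-27/1579) = -1215/1579 ≈ -0.76947)
z = 38
(-22 + n)*z = (-22 - 1215/1579)*38 = -35953/1579*38 = -1366214/1579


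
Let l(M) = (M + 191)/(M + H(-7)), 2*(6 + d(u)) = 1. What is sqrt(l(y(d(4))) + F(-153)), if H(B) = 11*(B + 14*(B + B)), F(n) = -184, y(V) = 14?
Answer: 3*I*sqrt(100718191)/2219 ≈ 13.568*I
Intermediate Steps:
d(u) = -11/2 (d(u) = -6 + (1/2)*1 = -6 + 1/2 = -11/2)
H(B) = 319*B (H(B) = 11*(B + 14*(2*B)) = 11*(B + 28*B) = 11*(29*B) = 319*B)
l(M) = (191 + M)/(-2233 + M) (l(M) = (M + 191)/(M + 319*(-7)) = (191 + M)/(M - 2233) = (191 + M)/(-2233 + M))
sqrt(l(y(d(4))) + F(-153)) = sqrt((191 + 14)/(-2233 + 14) - 184) = sqrt(205/(-2219) - 184) = sqrt(-1/2219*205 - 184) = sqrt(-205/2219 - 184) = sqrt(-408501/2219) = 3*I*sqrt(100718191)/2219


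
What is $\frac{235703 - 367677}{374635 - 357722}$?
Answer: $- \frac{131974}{16913} \approx -7.8031$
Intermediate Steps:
$\frac{235703 - 367677}{374635 - 357722} = - \frac{131974}{16913}$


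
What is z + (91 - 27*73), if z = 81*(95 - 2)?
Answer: 5653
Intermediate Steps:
z = 7533 (z = 81*93 = 7533)
z + (91 - 27*73) = 7533 + (91 - 27*73) = 7533 + (91 - 1971) = 7533 - 1880 = 5653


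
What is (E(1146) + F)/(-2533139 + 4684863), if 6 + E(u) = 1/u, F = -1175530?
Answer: -1347164255/2465875704 ≈ -0.54632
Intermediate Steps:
E(u) = -6 + 1/u
(E(1146) + F)/(-2533139 + 4684863) = ((-6 + 1/1146) - 1175530)/(-2533139 + 4684863) = ((-6 + 1/1146) - 1175530)/2151724 = (-6875/1146 - 1175530)*(1/2151724) = -1347164255/1146*1/2151724 = -1347164255/2465875704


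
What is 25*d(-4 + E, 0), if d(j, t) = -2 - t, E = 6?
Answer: -50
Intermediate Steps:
25*d(-4 + E, 0) = 25*(-2 - 1*0) = 25*(-2 + 0) = 25*(-2) = -50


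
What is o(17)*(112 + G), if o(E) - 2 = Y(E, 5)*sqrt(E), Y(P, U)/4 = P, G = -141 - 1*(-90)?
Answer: 122 + 4148*sqrt(17) ≈ 17225.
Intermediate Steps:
G = -51 (G = -141 + 90 = -51)
Y(P, U) = 4*P
o(E) = 2 + 4*E**(3/2) (o(E) = 2 + (4*E)*sqrt(E) = 2 + 4*E**(3/2))
o(17)*(112 + G) = (2 + 4*17**(3/2))*(112 - 51) = (2 + 4*(17*sqrt(17)))*61 = (2 + 68*sqrt(17))*61 = 122 + 4148*sqrt(17)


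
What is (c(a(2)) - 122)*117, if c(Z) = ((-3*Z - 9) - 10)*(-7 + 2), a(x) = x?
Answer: 351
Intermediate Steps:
c(Z) = 95 + 15*Z (c(Z) = ((-9 - 3*Z) - 10)*(-5) = (-19 - 3*Z)*(-5) = 95 + 15*Z)
(c(a(2)) - 122)*117 = ((95 + 15*2) - 122)*117 = ((95 + 30) - 122)*117 = (125 - 122)*117 = 3*117 = 351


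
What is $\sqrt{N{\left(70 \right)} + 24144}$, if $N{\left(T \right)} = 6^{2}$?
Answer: $2 \sqrt{6045} \approx 155.5$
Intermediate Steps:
$N{\left(T \right)} = 36$
$\sqrt{N{\left(70 \right)} + 24144} = \sqrt{36 + 24144} = \sqrt{24180} = 2 \sqrt{6045}$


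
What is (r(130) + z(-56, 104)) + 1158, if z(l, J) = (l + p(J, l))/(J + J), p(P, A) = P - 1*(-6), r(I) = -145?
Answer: 105379/104 ≈ 1013.3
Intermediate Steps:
p(P, A) = 6 + P (p(P, A) = P + 6 = 6 + P)
z(l, J) = (6 + J + l)/(2*J) (z(l, J) = (l + (6 + J))/(J + J) = (6 + J + l)/((2*J)) = (6 + J + l)*(1/(2*J)) = (6 + J + l)/(2*J))
(r(130) + z(-56, 104)) + 1158 = (-145 + (½)*(6 + 104 - 56)/104) + 1158 = (-145 + (½)*(1/104)*54) + 1158 = (-145 + 27/104) + 1158 = -15053/104 + 1158 = 105379/104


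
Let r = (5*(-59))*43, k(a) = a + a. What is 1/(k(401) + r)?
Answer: -1/11883 ≈ -8.4154e-5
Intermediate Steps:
k(a) = 2*a
r = -12685 (r = -295*43 = -12685)
1/(k(401) + r) = 1/(2*401 - 12685) = 1/(802 - 12685) = 1/(-11883) = -1/11883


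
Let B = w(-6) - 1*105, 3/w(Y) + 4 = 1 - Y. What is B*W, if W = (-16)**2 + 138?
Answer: -40976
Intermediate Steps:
w(Y) = 3/(-3 - Y) (w(Y) = 3/(-4 + (1 - Y)) = 3/(-3 - Y))
W = 394 (W = 256 + 138 = 394)
B = -104 (B = -3/(3 - 6) - 1*105 = -3/(-3) - 105 = -3*(-1/3) - 105 = 1 - 105 = -104)
B*W = -104*394 = -40976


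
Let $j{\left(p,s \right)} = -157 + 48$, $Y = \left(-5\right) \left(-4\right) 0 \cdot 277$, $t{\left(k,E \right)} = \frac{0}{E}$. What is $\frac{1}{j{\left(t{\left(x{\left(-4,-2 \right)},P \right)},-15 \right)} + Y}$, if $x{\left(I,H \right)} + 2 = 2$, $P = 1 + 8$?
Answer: $- \frac{1}{109} \approx -0.0091743$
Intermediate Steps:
$P = 9$
$x{\left(I,H \right)} = 0$ ($x{\left(I,H \right)} = -2 + 2 = 0$)
$t{\left(k,E \right)} = 0$
$Y = 0$ ($Y = 20 \cdot 0 \cdot 277 = 0 \cdot 277 = 0$)
$j{\left(p,s \right)} = -109$
$\frac{1}{j{\left(t{\left(x{\left(-4,-2 \right)},P \right)},-15 \right)} + Y} = \frac{1}{-109 + 0} = \frac{1}{-109} = - \frac{1}{109}$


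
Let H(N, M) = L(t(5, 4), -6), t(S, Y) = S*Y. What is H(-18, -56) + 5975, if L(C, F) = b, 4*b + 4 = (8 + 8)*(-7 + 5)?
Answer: 5966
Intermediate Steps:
b = -9 (b = -1 + ((8 + 8)*(-7 + 5))/4 = -1 + (16*(-2))/4 = -1 + (1/4)*(-32) = -1 - 8 = -9)
L(C, F) = -9
H(N, M) = -9
H(-18, -56) + 5975 = -9 + 5975 = 5966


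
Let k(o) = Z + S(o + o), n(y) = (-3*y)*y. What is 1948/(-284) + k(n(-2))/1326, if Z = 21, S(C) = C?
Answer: -215325/31382 ≈ -6.8614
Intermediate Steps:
n(y) = -3*y**2
k(o) = 21 + 2*o (k(o) = 21 + (o + o) = 21 + 2*o)
1948/(-284) + k(n(-2))/1326 = 1948/(-284) + (21 + 2*(-3*(-2)**2))/1326 = 1948*(-1/284) + (21 + 2*(-3*4))*(1/1326) = -487/71 + (21 + 2*(-12))*(1/1326) = -487/71 + (21 - 24)*(1/1326) = -487/71 - 3*1/1326 = -487/71 - 1/442 = -215325/31382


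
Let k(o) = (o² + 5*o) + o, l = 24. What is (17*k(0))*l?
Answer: 0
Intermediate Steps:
k(o) = o² + 6*o
(17*k(0))*l = (17*(0*(6 + 0)))*24 = (17*(0*6))*24 = (17*0)*24 = 0*24 = 0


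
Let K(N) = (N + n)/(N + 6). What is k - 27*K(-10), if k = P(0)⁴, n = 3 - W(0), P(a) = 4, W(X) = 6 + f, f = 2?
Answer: 619/4 ≈ 154.75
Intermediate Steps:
W(X) = 8 (W(X) = 6 + 2 = 8)
n = -5 (n = 3 - 1*8 = 3 - 8 = -5)
k = 256 (k = 4⁴ = 256)
K(N) = (-5 + N)/(6 + N) (K(N) = (N - 5)/(N + 6) = (-5 + N)/(6 + N))
k - 27*K(-10) = 256 - 27*(-5 - 10)/(6 - 10) = 256 - 27*(-15)/(-4) = 256 - (-27)*(-15)/4 = 256 - 27*15/4 = 256 - 405/4 = 619/4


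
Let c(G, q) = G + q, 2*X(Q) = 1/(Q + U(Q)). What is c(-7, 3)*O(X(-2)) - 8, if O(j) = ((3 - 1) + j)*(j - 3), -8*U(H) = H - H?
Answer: 59/4 ≈ 14.750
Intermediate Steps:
U(H) = 0 (U(H) = -(H - H)/8 = -⅛*0 = 0)
X(Q) = 1/(2*Q) (X(Q) = 1/(2*(Q + 0)) = 1/(2*Q))
O(j) = (-3 + j)*(2 + j) (O(j) = (2 + j)*(-3 + j) = (-3 + j)*(2 + j))
c(-7, 3)*O(X(-2)) - 8 = (-7 + 3)*(-6 + ((½)/(-2))² - 1/(2*(-2))) - 8 = -4*(-6 + ((½)*(-½))² - (-1)/(2*2)) - 8 = -4*(-6 + (-¼)² - 1*(-¼)) - 8 = -4*(-6 + 1/16 + ¼) - 8 = -4*(-91/16) - 8 = 91/4 - 8 = 59/4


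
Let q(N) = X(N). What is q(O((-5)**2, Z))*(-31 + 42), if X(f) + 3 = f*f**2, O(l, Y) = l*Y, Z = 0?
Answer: -33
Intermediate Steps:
O(l, Y) = Y*l
X(f) = -3 + f**3 (X(f) = -3 + f*f**2 = -3 + f**3)
q(N) = -3 + N**3
q(O((-5)**2, Z))*(-31 + 42) = (-3 + (0*(-5)**2)**3)*(-31 + 42) = (-3 + (0*25)**3)*11 = (-3 + 0**3)*11 = (-3 + 0)*11 = -3*11 = -33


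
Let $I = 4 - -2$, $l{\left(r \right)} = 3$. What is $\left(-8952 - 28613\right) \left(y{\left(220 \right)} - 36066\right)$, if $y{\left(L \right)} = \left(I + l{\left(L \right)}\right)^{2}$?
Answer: $1351776525$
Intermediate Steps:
$I = 6$ ($I = 4 + 2 = 6$)
$y{\left(L \right)} = 81$ ($y{\left(L \right)} = \left(6 + 3\right)^{2} = 9^{2} = 81$)
$\left(-8952 - 28613\right) \left(y{\left(220 \right)} - 36066\right) = \left(-8952 - 28613\right) \left(81 - 36066\right) = \left(-37565\right) \left(-35985\right) = 1351776525$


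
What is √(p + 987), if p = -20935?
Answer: 2*I*√4987 ≈ 141.24*I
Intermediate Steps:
√(p + 987) = √(-20935 + 987) = √(-19948) = 2*I*√4987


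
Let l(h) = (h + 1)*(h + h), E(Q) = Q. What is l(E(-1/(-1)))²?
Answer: 16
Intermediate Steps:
l(h) = 2*h*(1 + h) (l(h) = (1 + h)*(2*h) = 2*h*(1 + h))
l(E(-1/(-1)))² = (2*(-1/(-1))*(1 - 1/(-1)))² = (2*(-1*(-1))*(1 - 1*(-1)))² = (2*1*(1 + 1))² = (2*1*2)² = 4² = 16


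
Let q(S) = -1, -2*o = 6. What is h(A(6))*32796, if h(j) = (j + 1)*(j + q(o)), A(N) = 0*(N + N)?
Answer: -32796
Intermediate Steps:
o = -3 (o = -1/2*6 = -3)
A(N) = 0 (A(N) = 0*(2*N) = 0)
h(j) = (1 + j)*(-1 + j) (h(j) = (j + 1)*(j - 1) = (1 + j)*(-1 + j))
h(A(6))*32796 = (-1 + 0**2)*32796 = (-1 + 0)*32796 = -1*32796 = -32796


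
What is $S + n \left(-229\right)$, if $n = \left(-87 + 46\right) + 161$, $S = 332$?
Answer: $-27148$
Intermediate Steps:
$n = 120$ ($n = -41 + 161 = 120$)
$S + n \left(-229\right) = 332 + 120 \left(-229\right) = 332 - 27480 = -27148$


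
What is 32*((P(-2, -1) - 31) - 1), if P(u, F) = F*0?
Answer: -1024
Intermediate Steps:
P(u, F) = 0
32*((P(-2, -1) - 31) - 1) = 32*((0 - 31) - 1) = 32*(-31 - 1) = 32*(-32) = -1024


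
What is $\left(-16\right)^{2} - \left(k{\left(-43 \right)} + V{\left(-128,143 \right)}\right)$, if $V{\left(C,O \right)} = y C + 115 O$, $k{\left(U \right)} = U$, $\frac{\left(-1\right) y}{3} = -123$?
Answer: $31086$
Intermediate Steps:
$y = 369$ ($y = \left(-3\right) \left(-123\right) = 369$)
$V{\left(C,O \right)} = 115 O + 369 C$ ($V{\left(C,O \right)} = 369 C + 115 O = 115 O + 369 C$)
$\left(-16\right)^{2} - \left(k{\left(-43 \right)} + V{\left(-128,143 \right)}\right) = \left(-16\right)^{2} - \left(-43 + \left(115 \cdot 143 + 369 \left(-128\right)\right)\right) = 256 - \left(-43 + \left(16445 - 47232\right)\right) = 256 - \left(-43 - 30787\right) = 256 - -30830 = 256 + 30830 = 31086$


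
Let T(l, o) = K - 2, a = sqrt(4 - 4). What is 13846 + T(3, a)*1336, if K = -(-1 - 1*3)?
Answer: 16518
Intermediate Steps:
K = 4 (K = -(-1 - 3) = -1*(-4) = 4)
a = 0 (a = sqrt(0) = 0)
T(l, o) = 2 (T(l, o) = 4 - 2 = 2)
13846 + T(3, a)*1336 = 13846 + 2*1336 = 13846 + 2672 = 16518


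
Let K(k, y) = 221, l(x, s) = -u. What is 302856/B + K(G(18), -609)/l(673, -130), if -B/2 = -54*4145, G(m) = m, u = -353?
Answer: 17153419/13168665 ≈ 1.3026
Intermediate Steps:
l(x, s) = 353 (l(x, s) = -1*(-353) = 353)
B = 447660 (B = -(-108)*4145 = -2*(-223830) = 447660)
302856/B + K(G(18), -609)/l(673, -130) = 302856/447660 + 221/353 = 302856*(1/447660) + 221*(1/353) = 25238/37305 + 221/353 = 17153419/13168665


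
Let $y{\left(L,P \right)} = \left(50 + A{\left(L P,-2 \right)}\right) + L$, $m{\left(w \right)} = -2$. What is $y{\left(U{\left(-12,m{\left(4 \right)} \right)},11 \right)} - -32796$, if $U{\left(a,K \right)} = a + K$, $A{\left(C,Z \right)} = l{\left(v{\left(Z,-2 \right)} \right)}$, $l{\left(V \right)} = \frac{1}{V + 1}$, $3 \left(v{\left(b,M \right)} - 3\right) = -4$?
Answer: $\frac{262659}{8} \approx 32832.0$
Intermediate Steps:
$v{\left(b,M \right)} = \frac{5}{3}$ ($v{\left(b,M \right)} = 3 + \frac{1}{3} \left(-4\right) = 3 - \frac{4}{3} = \frac{5}{3}$)
$l{\left(V \right)} = \frac{1}{1 + V}$
$A{\left(C,Z \right)} = \frac{3}{8}$ ($A{\left(C,Z \right)} = \frac{1}{1 + \frac{5}{3}} = \frac{1}{\frac{8}{3}} = \frac{3}{8}$)
$U{\left(a,K \right)} = K + a$
$y{\left(L,P \right)} = \frac{403}{8} + L$ ($y{\left(L,P \right)} = \left(50 + \frac{3}{8}\right) + L = \frac{403}{8} + L$)
$y{\left(U{\left(-12,m{\left(4 \right)} \right)},11 \right)} - -32796 = \left(\frac{403}{8} - 14\right) - -32796 = \left(\frac{403}{8} - 14\right) + 32796 = \frac{291}{8} + 32796 = \frac{262659}{8}$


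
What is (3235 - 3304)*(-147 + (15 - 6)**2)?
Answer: 4554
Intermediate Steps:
(3235 - 3304)*(-147 + (15 - 6)**2) = -69*(-147 + 9**2) = -69*(-147 + 81) = -69*(-66) = 4554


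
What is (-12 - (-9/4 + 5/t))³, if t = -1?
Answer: -6859/64 ≈ -107.17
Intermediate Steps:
(-12 - (-9/4 + 5/t))³ = (-12 - (-9/4 + 5/(-1)))³ = (-12 - (-9*¼ + 5*(-1)))³ = (-12 - (-9/4 - 5))³ = (-12 - 1*(-29/4))³ = (-12 + 29/4)³ = (-19/4)³ = -6859/64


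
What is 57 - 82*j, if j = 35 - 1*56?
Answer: 1779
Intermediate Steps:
j = -21 (j = 35 - 56 = -21)
57 - 82*j = 57 - 82*(-21) = 57 + 1722 = 1779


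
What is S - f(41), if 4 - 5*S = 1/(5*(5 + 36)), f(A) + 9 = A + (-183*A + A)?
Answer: 7616569/1025 ≈ 7430.8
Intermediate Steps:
f(A) = -9 - 181*A (f(A) = -9 + (A + (-183*A + A)) = -9 + (A - 182*A) = -9 - 181*A)
S = 819/1025 (S = ⅘ - 1/(5*(5 + 36))/5 = ⅘ - 1/(5*(5*41)) = ⅘ - ⅕/205 = ⅘ - ⅕*1/205 = ⅘ - 1/1025 = 819/1025 ≈ 0.79902)
S - f(41) = 819/1025 - (-9 - 181*41) = 819/1025 - (-9 - 7421) = 819/1025 - 1*(-7430) = 819/1025 + 7430 = 7616569/1025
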